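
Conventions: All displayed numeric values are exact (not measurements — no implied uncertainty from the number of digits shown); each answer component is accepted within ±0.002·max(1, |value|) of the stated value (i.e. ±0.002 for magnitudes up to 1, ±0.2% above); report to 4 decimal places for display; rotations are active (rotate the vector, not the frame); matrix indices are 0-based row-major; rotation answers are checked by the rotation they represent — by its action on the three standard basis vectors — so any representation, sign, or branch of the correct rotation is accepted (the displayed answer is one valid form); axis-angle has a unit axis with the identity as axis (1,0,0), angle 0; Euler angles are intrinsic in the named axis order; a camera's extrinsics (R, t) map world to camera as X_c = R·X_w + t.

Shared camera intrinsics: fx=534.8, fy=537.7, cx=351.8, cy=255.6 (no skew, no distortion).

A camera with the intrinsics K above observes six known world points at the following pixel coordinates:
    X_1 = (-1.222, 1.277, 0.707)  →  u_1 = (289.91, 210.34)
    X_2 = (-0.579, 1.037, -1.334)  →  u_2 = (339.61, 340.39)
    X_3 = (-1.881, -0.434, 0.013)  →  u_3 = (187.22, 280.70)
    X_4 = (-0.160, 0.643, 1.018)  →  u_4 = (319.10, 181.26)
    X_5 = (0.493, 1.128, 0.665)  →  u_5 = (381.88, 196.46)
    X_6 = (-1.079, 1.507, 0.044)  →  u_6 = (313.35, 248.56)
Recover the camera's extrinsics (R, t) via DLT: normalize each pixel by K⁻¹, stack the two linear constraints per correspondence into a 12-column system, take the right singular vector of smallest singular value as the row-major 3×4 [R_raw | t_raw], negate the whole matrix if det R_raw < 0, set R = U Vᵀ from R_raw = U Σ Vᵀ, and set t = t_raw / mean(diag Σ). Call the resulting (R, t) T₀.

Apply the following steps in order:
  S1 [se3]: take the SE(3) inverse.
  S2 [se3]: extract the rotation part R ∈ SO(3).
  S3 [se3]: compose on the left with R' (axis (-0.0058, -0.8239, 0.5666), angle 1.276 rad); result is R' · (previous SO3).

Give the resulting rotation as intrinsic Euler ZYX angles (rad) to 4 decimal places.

source (pnp_recover): camera pose = R=[0.8469 0.5012 -0.1778; -0.1005 -0.1775 -0.9790; -0.5223 0.8469 -0.1000], t=(-0.4501, 0.0901, 6.7413)
after S1 (invert_se3): R=[0.8469 -0.1005 -0.5223; 0.5012 -0.1775 0.8469; -0.1778 -0.9790 -0.1000], t=(3.9109, -5.4676, 0.6822)
after S2 (rot_of_se3): [0.8469 -0.1005 -0.5223; 0.5012 -0.1775 0.8469; -0.1778 -0.9790 -0.1000]
after S3 (compose_so3): [0.1167 0.8405 -0.5290; 0.9070 0.1269 0.4016; 0.4047 -0.5267 -0.7475]

rotation (euler_zyx) = (1.4429, -0.4167, -2.5278)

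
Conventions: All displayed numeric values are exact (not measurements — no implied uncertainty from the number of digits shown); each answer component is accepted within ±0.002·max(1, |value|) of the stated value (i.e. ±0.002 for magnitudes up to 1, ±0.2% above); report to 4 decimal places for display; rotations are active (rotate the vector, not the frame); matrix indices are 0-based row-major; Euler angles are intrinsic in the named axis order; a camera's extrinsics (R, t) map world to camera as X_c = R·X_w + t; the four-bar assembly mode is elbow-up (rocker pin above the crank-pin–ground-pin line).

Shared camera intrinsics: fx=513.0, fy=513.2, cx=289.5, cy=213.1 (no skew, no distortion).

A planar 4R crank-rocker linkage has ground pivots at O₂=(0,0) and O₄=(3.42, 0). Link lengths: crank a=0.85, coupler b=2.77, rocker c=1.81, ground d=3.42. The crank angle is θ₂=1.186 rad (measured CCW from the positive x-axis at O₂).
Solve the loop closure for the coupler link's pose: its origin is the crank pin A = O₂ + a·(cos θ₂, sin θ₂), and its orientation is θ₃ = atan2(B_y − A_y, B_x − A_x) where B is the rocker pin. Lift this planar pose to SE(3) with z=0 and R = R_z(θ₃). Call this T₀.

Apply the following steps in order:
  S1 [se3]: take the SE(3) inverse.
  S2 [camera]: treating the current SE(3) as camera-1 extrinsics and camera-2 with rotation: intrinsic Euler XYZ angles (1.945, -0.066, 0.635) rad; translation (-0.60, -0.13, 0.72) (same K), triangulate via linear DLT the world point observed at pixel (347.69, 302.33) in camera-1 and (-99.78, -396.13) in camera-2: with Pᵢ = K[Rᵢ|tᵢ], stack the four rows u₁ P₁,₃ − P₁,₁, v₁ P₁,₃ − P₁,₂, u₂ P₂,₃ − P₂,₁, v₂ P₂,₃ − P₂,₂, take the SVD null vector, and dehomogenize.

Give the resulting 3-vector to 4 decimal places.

source (fourbar_fk): coupler pose = R=[0.9391 -0.3436 0.0000; 0.3436 0.9391 0.0000; 0.0000 0.0000 1.0000], t=(0.3191, 0.7878, 0.0000)
after S1 (invert_se3): R=[0.9391 0.3436 0.0000; -0.3436 0.9391 0.0000; 0.0000 0.0000 1.0000], t=(-0.5704, -0.6302, 0.0000)
after S2 (triangulate): (0.3712, 1.0133, 1.1147)

result = (0.3712, 1.0133, 1.1147)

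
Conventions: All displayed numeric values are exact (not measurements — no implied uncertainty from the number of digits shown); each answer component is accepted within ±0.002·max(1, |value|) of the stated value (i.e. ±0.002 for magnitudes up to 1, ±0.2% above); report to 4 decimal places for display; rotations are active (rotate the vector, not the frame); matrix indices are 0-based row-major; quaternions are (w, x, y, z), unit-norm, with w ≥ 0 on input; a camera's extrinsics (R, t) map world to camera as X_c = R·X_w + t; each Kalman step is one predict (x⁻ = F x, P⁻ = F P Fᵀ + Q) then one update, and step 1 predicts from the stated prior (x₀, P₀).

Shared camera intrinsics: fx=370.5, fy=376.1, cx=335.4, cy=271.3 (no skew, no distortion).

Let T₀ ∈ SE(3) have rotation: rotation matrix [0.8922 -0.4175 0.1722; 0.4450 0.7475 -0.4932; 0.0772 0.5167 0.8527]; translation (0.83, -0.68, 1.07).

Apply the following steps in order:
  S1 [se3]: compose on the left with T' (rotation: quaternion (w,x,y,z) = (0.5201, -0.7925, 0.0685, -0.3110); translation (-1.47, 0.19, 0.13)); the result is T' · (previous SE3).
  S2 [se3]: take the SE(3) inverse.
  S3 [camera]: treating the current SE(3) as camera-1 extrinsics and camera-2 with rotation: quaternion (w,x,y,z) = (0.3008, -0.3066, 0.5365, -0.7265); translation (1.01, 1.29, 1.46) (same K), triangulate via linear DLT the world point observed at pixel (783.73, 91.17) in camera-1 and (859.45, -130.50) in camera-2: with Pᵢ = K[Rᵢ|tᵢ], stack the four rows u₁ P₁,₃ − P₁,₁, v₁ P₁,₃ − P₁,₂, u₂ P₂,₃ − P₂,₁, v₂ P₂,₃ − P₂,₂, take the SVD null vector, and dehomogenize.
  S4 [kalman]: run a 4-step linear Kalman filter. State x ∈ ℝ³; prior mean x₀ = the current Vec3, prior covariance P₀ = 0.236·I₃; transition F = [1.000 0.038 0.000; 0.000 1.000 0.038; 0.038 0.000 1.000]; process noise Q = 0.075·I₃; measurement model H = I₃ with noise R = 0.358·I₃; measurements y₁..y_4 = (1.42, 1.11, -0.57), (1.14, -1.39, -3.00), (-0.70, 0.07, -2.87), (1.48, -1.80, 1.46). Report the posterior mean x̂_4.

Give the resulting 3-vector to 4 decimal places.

result = (0.8918, -0.6599, -0.4483)

after S1 (compose_se3): R=[0.8504 0.1193 0.5124; -0.5252 0.2483 0.8139; -0.0301 -0.9613 0.2738], t=(-0.3508, 0.9736, 0.7854)
after S2 (invert_se3): R=[0.8504 -0.5252 -0.0301; 0.1193 0.2483 -0.9613; 0.5124 0.8139 0.2738], t=(0.8333, 0.5552, -0.8278)
after S3 (triangulate): (1.4959, 1.0476, 1.6537)
after S4 (kf_track): (0.8918, -0.6599, -0.4483)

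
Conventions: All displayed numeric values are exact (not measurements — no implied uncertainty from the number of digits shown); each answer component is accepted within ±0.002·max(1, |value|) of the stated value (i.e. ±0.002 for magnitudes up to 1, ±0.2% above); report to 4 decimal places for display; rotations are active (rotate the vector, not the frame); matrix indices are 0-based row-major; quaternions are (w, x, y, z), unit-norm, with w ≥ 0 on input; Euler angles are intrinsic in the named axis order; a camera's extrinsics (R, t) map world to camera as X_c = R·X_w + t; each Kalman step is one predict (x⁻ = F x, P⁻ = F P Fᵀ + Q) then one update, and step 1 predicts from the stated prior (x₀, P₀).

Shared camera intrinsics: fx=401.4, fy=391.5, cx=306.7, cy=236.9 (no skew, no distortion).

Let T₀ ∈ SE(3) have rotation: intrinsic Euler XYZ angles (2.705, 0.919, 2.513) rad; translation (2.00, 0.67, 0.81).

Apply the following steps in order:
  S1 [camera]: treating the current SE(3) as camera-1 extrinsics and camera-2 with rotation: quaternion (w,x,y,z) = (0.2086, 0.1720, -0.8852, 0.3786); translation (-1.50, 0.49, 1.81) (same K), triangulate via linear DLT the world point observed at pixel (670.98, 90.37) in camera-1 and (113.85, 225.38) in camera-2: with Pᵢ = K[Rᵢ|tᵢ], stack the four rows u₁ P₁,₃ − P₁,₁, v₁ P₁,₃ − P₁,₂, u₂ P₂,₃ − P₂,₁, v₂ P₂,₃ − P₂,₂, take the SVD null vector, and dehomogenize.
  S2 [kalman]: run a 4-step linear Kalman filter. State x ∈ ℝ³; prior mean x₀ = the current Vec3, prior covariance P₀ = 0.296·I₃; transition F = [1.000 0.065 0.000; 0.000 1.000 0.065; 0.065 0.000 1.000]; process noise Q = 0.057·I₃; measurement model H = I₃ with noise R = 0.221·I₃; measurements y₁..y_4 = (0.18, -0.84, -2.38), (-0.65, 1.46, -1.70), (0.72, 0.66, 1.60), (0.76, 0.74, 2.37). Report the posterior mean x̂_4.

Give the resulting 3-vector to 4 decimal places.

after S1 (triangulate): (0.9619, -1.2617, -0.5085)
after S2 (kf_track): (0.5569, 0.5166, 0.8355)

result = (0.5569, 0.5166, 0.8355)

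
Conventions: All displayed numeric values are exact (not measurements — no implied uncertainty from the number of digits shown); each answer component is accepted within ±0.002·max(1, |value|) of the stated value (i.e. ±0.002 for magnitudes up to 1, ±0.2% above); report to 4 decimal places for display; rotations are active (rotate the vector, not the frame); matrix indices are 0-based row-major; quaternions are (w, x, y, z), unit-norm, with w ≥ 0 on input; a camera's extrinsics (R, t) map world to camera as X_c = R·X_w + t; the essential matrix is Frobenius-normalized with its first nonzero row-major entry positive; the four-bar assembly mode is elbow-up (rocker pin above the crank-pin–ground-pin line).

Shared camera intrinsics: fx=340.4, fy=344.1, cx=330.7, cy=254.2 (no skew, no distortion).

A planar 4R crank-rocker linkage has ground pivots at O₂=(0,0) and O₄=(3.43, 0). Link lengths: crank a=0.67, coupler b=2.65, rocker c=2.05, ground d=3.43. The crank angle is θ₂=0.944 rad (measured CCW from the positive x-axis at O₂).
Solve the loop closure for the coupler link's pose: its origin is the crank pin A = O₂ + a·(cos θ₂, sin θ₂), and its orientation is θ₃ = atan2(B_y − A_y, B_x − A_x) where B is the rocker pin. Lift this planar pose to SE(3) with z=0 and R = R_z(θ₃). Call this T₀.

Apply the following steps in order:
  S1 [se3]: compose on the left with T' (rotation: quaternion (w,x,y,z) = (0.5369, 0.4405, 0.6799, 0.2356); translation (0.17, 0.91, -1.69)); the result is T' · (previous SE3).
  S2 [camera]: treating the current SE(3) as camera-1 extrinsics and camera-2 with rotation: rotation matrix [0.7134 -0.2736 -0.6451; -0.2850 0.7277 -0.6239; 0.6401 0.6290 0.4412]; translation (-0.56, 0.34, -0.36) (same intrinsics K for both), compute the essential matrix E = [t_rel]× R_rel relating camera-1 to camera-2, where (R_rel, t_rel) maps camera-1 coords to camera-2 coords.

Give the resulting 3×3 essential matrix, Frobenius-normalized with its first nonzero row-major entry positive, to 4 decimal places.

matrix = [0.2874 0.2537 0.4109; 0.4236 0.0748 0.2037; 0.4771 -0.3390 -0.3393]

source (fourbar_fk): coupler pose = R=[0.8582 -0.5133 0.0000; 0.5133 0.8582 0.0000; 0.0000 0.0000 1.0000], t=(0.3930, 0.5426, 0.0000)
after S1 (compose_se3): R=[0.1471 0.3151 0.9376; 0.9883 -0.0074 -0.1526; -0.0412 0.9490 -0.3125], t=(0.3438, 1.5166, -1.4648)
after S2 (essential): [0.2874 0.2537 0.4109; 0.4236 0.0748 0.2037; 0.4771 -0.3390 -0.3393]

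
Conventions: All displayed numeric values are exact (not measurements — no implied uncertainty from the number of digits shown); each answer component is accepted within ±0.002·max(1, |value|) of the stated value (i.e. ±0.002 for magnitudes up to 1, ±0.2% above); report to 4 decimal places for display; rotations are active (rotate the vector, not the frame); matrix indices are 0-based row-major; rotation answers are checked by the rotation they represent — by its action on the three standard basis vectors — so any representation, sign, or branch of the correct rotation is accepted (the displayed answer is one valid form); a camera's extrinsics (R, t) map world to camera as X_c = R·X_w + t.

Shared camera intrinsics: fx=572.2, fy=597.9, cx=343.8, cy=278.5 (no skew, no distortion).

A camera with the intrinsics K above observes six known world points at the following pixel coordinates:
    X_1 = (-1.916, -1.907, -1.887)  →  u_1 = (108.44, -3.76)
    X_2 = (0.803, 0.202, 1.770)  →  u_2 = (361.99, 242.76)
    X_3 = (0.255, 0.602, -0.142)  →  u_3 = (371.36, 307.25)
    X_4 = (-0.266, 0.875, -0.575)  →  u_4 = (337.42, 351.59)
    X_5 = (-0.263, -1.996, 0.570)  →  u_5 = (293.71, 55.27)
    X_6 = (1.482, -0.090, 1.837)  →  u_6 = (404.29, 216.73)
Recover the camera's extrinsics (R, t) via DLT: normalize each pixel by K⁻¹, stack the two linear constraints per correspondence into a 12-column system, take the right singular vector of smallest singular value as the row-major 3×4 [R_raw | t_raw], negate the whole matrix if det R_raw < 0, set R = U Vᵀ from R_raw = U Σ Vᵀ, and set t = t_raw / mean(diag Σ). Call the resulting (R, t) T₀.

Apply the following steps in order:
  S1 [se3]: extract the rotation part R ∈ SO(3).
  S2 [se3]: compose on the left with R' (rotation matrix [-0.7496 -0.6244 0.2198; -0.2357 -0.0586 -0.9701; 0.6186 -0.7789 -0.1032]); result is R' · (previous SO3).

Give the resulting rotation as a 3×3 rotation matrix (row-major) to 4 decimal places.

source (pnp_recover): camera pose = R=[0.9570 0.0544 -0.2848; -0.1066 0.9795 -0.1711; 0.2697 0.1942 0.9432], t=(-0.0200, -0.2900, 6.1205)
after S1 (rot_of_se3): [0.9570 0.0544 -0.2848; -0.1066 0.9795 -0.1711; 0.2697 0.1942 0.9432]
after S2 (compose_so3): [-0.5915 -0.6097 0.5277; -0.4809 -0.2586 -0.8378; 0.6472 -0.7493 -0.1402]

rotation (matrix) = ((-0.5915, -0.6097, 0.5277), (-0.4809, -0.2586, -0.8378), (0.6472, -0.7493, -0.1402))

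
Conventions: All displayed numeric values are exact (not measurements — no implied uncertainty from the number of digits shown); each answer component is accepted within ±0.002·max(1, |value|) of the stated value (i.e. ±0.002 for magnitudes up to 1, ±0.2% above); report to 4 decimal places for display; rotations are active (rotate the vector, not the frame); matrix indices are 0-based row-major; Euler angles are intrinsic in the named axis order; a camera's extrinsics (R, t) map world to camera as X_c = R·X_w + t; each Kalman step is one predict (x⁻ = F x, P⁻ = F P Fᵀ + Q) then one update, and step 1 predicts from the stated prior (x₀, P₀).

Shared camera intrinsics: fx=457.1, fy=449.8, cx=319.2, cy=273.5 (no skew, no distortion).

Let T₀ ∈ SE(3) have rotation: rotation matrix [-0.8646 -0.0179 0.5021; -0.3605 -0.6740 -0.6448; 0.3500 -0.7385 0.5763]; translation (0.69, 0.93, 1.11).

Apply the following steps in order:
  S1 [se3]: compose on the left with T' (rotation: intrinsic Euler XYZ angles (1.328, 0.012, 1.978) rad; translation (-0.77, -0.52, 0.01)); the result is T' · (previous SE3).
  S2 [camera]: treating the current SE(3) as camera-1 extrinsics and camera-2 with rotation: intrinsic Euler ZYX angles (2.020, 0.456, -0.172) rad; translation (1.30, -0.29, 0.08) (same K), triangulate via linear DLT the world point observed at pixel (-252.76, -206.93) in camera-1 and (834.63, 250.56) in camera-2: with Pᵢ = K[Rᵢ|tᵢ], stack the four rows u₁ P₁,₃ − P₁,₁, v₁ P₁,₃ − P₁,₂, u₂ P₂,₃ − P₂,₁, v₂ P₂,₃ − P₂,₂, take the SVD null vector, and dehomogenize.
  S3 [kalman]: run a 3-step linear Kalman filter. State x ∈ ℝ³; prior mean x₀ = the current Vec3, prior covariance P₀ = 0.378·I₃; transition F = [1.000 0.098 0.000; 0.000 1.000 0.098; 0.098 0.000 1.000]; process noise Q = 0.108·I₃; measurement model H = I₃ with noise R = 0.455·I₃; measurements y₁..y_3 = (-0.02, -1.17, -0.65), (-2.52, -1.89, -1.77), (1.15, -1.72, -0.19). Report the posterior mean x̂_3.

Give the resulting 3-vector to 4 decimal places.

result = (-0.6310, -1.6232, -0.4768)

after S1 (compose_se3): R=[0.6776 0.6171 0.4001; -0.4884 0.7843 -0.3825; -0.5499 0.0638 0.8328], t=(-1.8838, -1.5467, 0.5376)
after S2 (triangulate): (-1.4522, -1.6628, 1.6329)
after S3 (kf_track): (-0.6310, -1.6232, -0.4768)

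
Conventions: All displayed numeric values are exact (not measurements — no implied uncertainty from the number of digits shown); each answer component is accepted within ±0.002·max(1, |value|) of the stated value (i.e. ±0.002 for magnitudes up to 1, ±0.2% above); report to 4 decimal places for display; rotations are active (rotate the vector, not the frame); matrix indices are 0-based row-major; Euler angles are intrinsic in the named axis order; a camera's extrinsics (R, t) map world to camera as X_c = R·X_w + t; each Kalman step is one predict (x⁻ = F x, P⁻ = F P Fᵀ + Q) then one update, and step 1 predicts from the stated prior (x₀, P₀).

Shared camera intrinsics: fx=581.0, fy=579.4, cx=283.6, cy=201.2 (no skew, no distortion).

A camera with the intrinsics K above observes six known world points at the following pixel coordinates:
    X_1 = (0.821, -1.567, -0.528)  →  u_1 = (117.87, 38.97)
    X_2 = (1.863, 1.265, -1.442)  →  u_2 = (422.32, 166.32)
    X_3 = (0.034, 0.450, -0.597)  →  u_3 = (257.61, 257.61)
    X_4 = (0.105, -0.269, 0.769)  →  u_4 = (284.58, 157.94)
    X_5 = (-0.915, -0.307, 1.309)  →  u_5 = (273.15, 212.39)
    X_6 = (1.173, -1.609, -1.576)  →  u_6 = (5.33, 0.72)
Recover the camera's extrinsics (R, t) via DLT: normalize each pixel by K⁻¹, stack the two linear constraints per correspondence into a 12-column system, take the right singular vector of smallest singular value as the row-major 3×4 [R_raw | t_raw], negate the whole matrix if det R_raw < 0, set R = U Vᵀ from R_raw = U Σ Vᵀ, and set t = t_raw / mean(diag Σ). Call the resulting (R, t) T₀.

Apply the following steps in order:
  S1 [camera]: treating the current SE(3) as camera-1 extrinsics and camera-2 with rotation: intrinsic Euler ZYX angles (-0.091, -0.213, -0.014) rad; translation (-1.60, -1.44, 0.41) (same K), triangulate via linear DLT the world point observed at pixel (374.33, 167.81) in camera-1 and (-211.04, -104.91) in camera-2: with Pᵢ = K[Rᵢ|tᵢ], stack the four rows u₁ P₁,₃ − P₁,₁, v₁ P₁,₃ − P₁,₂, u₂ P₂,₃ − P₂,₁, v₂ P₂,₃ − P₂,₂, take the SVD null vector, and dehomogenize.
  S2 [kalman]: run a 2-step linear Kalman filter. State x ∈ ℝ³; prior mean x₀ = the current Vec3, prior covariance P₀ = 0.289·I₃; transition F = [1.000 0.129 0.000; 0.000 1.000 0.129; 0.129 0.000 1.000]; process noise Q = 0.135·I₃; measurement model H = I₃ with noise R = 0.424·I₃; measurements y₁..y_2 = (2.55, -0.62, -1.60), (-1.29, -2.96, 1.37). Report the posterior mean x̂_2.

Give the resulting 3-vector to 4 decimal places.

result = (0.1121, -1.3889, 0.5524)

source (pnp_recover): camera pose = R=[0.3866 0.7513 0.5349; -0.7438 0.5969 -0.3009; -0.5453 -0.2815 0.7895], t=(-0.2400, 0.0300, 5.2700)
after S1 (triangulate): (0.2710, 0.4251, 1.4505)
after S2 (kf_track): (0.1121, -1.3889, 0.5524)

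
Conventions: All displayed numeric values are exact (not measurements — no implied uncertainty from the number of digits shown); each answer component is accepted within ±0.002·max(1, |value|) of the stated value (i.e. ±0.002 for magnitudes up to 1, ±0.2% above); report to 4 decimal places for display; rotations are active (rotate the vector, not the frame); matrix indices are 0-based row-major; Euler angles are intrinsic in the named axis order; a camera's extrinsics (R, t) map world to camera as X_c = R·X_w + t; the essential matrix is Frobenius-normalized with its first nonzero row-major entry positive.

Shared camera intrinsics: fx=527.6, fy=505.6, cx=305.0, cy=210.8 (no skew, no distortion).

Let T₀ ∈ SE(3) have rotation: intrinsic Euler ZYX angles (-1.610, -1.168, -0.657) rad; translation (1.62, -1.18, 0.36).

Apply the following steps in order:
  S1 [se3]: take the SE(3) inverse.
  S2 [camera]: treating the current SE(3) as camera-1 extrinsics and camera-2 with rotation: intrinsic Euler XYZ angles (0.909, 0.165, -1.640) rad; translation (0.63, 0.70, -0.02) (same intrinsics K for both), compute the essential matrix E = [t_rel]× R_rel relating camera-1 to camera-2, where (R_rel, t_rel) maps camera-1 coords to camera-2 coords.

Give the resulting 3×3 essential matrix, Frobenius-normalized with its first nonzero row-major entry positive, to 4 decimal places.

after S1 (invert_se3): R=[-0.0154 -0.3917 0.9200; 0.7692 -0.5925 -0.2394; 0.6388 0.7040 0.3104], t=(-0.7685, -1.8590, -0.3160)
after S2 (essential): [0.6095 -0.0827 0.1234; -0.3210 -0.1203 0.4828; -0.1514 0.1488 -0.4592]

matrix = [0.6095 -0.0827 0.1234; -0.3210 -0.1203 0.4828; -0.1514 0.1488 -0.4592]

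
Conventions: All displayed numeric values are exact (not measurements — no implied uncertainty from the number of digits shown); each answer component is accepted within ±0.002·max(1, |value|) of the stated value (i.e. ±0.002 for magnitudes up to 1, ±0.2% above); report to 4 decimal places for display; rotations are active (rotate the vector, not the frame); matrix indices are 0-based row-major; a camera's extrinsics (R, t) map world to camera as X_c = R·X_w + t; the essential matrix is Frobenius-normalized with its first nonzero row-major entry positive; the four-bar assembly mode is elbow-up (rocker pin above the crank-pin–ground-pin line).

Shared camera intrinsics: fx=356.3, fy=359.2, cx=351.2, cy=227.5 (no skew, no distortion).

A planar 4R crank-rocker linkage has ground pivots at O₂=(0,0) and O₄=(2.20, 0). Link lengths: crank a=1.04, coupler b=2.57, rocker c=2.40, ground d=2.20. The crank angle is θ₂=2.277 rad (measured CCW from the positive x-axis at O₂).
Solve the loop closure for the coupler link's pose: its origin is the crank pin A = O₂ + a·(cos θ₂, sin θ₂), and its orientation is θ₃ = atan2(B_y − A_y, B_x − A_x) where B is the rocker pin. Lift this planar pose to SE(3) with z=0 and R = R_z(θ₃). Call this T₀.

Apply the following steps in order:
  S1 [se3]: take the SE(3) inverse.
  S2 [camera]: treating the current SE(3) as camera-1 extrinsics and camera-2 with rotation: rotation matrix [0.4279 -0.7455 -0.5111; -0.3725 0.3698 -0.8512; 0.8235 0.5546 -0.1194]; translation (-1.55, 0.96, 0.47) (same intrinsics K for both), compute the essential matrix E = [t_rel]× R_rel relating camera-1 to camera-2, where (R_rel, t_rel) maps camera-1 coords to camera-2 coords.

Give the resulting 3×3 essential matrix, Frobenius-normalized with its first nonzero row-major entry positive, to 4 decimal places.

source (fourbar_fk): coupler pose = R=[0.8174 -0.5761 0.0000; 0.5761 0.8174 0.0000; 0.0000 0.0000 1.0000], t=(-0.6749, 0.7913, 0.0000)
after S1 (invert_se3): R=[0.8174 0.5761 0.0000; -0.5761 0.8174 0.0000; 0.0000 0.0000 1.0000], t=(0.0959, -1.0356, 0.0000)
after S2 (essential): [0.3747 -0.0526 0.0297; 0.5853 -0.0868 -0.1156; 0.0840 0.0078 0.6967]

matrix = [0.3747 -0.0526 0.0297; 0.5853 -0.0868 -0.1156; 0.0840 0.0078 0.6967]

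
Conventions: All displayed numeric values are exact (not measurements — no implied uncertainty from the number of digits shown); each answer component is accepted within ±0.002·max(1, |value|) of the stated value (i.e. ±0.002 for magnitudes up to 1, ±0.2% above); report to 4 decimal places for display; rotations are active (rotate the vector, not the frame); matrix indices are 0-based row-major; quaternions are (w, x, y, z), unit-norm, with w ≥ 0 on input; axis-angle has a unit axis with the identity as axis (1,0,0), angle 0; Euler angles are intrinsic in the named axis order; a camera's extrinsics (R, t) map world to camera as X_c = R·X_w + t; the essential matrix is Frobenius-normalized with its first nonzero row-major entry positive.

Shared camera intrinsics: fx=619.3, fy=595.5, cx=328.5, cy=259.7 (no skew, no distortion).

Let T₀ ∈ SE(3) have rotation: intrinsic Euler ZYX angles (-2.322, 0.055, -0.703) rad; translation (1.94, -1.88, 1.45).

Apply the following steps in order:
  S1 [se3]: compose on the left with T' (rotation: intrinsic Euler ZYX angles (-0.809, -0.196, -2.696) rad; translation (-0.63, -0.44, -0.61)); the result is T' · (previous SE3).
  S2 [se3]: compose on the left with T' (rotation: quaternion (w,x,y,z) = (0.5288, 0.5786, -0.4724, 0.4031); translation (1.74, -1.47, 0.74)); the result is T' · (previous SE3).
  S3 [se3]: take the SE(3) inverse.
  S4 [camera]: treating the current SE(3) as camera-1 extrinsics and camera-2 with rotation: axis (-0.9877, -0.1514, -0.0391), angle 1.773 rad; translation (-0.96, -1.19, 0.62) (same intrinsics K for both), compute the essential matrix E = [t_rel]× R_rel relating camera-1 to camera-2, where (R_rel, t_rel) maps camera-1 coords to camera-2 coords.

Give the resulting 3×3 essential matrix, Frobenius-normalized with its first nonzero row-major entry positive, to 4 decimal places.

matrix = [0.0248 -0.3480 0.5666; 0.3527 0.2125 -0.1221; -0.5721 -0.1012 -0.1877]

after S1 (compose_se3): R=[-0.0510 0.4087 0.9113; 0.9732 -0.1847 0.1373; 0.2244 0.8938 -0.3883], t=(2.4301, -0.2848, -0.7208)
after S2 (compose_se3): R=[-0.9659 0.2436 0.0878; -0.2113 -0.9375 0.2765; 0.1496 0.2486 0.9570], t=(2.5969, -1.0484, 3.1052)
after S3 (invert_se3): R=[-0.9659 -0.2113 0.1496; 0.2436 -0.9375 0.2486; 0.0878 0.2765 0.9570], t=(1.8222, -2.3873, -2.9096)
after S4 (essential): [0.0248 -0.3480 0.5666; 0.3527 0.2125 -0.1221; -0.5721 -0.1012 -0.1877]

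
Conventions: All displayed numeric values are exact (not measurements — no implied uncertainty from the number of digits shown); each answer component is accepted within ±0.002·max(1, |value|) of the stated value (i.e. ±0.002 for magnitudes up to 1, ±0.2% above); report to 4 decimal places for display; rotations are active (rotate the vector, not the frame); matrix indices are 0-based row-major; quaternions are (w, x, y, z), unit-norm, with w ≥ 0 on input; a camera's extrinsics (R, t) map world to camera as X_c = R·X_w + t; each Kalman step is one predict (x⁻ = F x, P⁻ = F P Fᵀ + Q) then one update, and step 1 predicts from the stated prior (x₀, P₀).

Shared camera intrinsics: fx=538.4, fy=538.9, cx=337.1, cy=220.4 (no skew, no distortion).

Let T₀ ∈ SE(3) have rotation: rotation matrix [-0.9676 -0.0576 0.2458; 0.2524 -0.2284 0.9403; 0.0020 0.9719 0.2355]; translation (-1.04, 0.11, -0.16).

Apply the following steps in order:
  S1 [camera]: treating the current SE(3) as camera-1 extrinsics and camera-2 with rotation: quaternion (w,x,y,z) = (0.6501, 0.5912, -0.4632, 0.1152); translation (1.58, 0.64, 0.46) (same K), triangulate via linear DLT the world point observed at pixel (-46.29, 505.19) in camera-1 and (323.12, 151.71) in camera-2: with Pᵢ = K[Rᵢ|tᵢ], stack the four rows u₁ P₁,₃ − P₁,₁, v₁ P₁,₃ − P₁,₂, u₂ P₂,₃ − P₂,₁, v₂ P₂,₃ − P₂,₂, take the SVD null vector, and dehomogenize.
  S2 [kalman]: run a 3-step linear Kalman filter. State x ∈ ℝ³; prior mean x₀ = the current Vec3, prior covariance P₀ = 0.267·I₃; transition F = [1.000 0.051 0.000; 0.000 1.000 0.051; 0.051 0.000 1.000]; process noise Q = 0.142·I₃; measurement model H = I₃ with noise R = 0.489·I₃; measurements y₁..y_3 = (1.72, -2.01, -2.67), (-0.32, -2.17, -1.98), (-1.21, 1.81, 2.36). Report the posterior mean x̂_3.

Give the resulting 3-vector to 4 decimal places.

result = (-0.1846, 0.2335, 0.3543)

after S1 (triangulate): (0.6765, 1.9716, 1.3462)
after S2 (kf_track): (-0.1846, 0.2335, 0.3543)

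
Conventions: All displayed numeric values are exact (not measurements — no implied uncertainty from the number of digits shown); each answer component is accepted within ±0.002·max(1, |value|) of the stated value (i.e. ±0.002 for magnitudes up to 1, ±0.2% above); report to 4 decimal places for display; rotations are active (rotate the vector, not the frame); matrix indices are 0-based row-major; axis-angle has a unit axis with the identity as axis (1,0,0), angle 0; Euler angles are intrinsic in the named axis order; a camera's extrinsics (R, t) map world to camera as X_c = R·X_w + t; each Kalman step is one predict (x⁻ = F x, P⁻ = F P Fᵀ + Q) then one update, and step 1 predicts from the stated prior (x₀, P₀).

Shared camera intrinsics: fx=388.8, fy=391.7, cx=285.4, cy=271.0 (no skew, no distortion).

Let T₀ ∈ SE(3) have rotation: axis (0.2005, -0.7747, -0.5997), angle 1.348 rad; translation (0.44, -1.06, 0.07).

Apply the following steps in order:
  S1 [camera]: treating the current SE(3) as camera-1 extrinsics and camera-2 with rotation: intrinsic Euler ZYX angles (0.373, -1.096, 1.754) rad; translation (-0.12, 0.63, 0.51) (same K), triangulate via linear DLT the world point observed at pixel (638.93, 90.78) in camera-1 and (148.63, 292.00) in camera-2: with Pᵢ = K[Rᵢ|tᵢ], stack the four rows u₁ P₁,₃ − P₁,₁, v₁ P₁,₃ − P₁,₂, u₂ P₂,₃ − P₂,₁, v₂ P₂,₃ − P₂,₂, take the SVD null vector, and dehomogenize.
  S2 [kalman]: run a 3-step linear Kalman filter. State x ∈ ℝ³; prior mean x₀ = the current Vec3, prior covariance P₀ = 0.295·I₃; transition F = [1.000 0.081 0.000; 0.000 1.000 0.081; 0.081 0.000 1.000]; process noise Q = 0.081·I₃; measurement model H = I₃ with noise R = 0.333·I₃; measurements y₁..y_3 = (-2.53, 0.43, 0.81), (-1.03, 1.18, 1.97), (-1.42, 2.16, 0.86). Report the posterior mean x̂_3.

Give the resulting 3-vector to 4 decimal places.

result = (-0.9339, 1.5695, 0.9197)

after S1 (triangulate): (1.4132, 1.7499, -0.1479)
after S2 (kf_track): (-0.9339, 1.5695, 0.9197)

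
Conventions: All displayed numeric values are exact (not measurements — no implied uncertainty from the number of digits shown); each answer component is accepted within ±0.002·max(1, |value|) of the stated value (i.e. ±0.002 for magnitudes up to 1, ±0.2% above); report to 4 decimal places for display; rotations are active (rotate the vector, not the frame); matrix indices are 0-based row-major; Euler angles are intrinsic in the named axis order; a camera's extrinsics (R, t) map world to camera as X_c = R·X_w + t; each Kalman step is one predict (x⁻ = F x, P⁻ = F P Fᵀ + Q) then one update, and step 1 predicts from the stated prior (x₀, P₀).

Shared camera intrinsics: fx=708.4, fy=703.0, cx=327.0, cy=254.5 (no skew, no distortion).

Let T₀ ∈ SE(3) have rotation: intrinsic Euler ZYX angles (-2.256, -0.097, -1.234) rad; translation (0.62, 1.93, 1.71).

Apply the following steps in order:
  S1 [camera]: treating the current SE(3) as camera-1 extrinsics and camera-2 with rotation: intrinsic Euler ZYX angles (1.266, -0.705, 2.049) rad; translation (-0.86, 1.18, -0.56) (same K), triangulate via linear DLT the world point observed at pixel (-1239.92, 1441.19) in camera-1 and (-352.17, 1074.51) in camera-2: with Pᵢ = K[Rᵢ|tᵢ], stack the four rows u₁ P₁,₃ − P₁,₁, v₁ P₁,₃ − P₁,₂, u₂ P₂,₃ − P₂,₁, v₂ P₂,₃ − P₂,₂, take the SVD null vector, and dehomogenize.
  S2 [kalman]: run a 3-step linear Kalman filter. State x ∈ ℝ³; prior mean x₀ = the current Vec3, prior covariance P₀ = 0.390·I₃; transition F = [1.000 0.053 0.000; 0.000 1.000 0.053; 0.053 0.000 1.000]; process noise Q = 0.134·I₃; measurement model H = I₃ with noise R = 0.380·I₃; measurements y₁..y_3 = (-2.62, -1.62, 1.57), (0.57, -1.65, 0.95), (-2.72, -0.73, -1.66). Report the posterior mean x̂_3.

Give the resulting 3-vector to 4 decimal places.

result = (-1.3562, -0.9700, -0.4660)

after S1 (triangulate): (1.8393, 0.7813, -1.4671)
after S2 (kf_track): (-1.3562, -0.9700, -0.4660)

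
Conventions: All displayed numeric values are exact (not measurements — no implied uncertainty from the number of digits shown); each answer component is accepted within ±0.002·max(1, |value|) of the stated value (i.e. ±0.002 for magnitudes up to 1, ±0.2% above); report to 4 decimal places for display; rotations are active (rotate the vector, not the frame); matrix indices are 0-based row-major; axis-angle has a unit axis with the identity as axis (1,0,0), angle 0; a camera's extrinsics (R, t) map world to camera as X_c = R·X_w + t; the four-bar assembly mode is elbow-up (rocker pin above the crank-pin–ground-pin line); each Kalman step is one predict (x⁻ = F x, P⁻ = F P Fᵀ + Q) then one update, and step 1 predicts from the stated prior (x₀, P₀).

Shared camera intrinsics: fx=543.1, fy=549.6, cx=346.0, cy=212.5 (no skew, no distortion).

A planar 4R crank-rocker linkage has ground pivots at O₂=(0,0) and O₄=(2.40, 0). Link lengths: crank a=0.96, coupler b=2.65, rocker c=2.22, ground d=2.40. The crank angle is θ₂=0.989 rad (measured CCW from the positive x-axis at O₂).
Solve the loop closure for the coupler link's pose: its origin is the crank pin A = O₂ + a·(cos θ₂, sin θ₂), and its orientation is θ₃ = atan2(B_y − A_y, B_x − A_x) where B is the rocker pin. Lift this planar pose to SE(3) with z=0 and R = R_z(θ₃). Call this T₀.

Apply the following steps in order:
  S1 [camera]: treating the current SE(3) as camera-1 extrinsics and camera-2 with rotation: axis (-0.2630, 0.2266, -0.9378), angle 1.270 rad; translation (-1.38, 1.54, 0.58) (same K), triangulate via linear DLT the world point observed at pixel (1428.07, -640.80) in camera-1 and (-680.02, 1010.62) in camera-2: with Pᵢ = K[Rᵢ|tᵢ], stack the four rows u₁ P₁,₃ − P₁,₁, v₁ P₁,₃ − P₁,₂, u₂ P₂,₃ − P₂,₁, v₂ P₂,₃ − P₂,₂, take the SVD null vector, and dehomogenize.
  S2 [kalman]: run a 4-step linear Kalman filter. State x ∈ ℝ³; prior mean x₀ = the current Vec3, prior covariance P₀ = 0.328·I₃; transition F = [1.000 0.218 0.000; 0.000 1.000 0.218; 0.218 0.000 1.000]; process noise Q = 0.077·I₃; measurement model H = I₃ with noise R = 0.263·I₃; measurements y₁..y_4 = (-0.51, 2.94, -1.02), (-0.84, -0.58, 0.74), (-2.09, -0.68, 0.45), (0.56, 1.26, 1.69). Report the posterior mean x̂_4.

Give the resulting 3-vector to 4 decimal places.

result = (-0.3090, 0.6448, 0.7112)

source (fourbar_fk): coupler pose = R=[0.8528 -0.5222 0.0000; 0.5222 0.8528 0.0000; 0.0000 0.0000 1.0000], t=(0.5275, 0.8021, 0.0000)
after S1 (triangulate): (-0.6375, -1.0240, 0.2603)
after S2 (kf_track): (-0.3090, 0.6448, 0.7112)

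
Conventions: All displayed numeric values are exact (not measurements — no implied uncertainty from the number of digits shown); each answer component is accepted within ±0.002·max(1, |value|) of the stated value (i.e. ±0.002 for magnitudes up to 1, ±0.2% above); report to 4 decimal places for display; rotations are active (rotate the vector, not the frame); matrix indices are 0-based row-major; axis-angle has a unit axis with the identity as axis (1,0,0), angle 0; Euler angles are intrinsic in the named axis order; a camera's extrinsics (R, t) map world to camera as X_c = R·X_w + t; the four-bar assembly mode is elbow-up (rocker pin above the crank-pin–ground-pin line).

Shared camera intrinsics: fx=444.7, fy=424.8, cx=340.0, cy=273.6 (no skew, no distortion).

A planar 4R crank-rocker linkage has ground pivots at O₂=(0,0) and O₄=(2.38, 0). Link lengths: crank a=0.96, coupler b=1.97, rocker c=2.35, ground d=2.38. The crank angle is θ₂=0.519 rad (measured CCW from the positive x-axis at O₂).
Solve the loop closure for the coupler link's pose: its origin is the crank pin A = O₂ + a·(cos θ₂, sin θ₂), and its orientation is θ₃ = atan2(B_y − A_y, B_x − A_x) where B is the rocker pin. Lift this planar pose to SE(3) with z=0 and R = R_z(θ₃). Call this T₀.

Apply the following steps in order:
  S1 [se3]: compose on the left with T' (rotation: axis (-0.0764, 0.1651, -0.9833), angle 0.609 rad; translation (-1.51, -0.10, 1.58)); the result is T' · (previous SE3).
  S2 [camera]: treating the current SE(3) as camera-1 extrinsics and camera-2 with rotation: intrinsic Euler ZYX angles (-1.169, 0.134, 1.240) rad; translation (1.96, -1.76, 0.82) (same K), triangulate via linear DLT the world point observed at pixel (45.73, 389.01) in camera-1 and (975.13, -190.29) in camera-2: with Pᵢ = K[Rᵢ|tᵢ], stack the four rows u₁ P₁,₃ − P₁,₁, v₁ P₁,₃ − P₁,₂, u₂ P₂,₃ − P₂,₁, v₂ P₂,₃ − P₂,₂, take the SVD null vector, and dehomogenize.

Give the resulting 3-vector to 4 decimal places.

result = (-0.0978, 0.7360, 0.0026)

source (fourbar_fk): coupler pose = R=[0.4372 -0.8994 0.0000; 0.8994 0.4372 0.0000; 0.0000 0.0000 1.0000], t=(0.8336, 0.4762, 0.0000)
after S1 (compose_se3): R=[0.8629 -0.4937 0.1080; 0.4952 0.8687 0.0145; -0.1009 0.0409 0.9941], t=(-0.5586, -0.1779, 1.4778)
after S2 (triangulate): (-0.0978, 0.7360, 0.0026)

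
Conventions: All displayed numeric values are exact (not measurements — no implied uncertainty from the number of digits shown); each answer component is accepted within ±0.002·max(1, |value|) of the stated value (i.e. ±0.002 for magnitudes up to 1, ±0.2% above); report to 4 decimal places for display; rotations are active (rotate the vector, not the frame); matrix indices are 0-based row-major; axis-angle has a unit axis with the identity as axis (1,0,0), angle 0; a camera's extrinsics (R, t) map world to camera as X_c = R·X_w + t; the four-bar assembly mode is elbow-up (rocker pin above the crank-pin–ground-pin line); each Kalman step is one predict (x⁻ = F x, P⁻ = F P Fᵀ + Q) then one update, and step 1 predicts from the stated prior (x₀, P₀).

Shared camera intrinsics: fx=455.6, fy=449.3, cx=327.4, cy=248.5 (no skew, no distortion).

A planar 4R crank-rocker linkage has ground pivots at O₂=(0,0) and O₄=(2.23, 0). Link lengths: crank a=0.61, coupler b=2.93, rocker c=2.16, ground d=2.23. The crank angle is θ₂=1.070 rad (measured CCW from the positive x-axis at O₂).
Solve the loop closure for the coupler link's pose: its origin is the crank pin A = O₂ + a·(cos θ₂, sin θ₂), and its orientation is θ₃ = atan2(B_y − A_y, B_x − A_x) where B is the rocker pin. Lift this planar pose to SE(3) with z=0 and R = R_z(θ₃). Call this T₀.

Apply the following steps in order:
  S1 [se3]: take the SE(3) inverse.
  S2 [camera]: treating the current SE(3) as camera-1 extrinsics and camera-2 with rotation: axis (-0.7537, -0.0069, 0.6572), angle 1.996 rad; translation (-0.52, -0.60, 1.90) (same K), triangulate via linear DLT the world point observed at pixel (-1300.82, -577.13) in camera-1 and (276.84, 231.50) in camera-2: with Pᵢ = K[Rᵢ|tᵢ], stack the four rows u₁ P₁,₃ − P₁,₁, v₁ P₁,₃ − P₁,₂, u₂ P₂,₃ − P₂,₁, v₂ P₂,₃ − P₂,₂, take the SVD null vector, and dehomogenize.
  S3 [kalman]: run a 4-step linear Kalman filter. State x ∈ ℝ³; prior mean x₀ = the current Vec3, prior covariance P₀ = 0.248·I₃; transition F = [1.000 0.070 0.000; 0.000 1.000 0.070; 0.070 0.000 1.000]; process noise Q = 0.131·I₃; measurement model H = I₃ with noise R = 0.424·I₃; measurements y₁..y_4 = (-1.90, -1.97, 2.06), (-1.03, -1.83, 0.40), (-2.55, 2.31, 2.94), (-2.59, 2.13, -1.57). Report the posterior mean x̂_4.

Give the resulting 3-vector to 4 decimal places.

source (fourbar_fk): coupler pose = R=[0.8476 -0.5306 0.0000; 0.5306 0.8476 0.0000; 0.0000 0.0000 1.0000], t=(0.2929, 0.5351, 0.0000)
after S1 (invert_se3): R=[0.8476 0.5306 0.0000; -0.5306 0.8476 0.0000; 0.0000 0.0000 1.0000], t=(-0.5322, -0.2982, 0.0000)
after S2 (triangulate): (-0.9112, -1.4893, 0.5861)
after S3 (kf_track): (-2.1688, 0.9540, 0.2617)

result = (-2.1688, 0.9540, 0.2617)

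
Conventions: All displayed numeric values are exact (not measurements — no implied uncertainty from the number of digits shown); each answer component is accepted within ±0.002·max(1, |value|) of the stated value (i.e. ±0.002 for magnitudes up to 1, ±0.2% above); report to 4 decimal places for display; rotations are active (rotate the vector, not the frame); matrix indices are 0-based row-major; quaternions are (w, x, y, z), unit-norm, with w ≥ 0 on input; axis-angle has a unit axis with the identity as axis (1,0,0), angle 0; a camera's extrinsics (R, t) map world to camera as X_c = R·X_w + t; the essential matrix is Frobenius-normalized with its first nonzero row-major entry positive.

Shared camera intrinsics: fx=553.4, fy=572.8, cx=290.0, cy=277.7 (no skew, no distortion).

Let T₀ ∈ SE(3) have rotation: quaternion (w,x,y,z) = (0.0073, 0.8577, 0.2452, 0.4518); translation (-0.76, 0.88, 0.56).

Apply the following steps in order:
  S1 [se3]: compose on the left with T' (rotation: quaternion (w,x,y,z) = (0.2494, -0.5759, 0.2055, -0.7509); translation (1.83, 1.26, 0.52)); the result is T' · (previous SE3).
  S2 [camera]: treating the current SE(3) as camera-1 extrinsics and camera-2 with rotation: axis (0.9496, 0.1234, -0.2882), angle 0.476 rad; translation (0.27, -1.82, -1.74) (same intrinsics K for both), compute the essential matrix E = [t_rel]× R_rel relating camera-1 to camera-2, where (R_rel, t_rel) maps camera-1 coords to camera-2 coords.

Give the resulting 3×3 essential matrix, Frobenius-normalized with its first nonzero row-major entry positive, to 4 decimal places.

after S1 (compose_se3): R=[0.7052 0.0173 -0.7088; -0.6427 0.4378 -0.6287; 0.2994 0.8989 0.3199], t=(2.6544, 1.0164, -0.4426)
after S2 (essential): [0.4221 0.0948 -0.5330; -0.0082 -0.1484 0.1797; 0.4137 -0.5189 0.1843]

matrix = [0.4221 0.0948 -0.5330; -0.0082 -0.1484 0.1797; 0.4137 -0.5189 0.1843]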